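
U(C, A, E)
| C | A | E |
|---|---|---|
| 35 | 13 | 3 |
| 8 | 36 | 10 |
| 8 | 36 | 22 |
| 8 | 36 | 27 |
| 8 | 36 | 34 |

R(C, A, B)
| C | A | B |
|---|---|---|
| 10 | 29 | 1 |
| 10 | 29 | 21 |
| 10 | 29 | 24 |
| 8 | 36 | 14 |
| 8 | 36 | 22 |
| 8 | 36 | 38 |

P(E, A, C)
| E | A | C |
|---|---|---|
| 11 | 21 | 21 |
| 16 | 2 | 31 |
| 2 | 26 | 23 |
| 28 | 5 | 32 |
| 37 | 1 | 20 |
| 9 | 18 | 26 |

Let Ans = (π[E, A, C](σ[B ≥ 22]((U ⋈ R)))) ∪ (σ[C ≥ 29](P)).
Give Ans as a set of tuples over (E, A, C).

{(10, 36, 8), (16, 2, 31), (22, 36, 8), (27, 36, 8), (28, 5, 32), (34, 36, 8)}

Natural join on C, A: {(8, 36, 10, 14), (8, 36, 10, 22), (8, 36, 10, 38), (8, 36, 22, 14), (8, 36, 22, 22), (8, 36, 22, 38), (8, 36, 27, 14), (8, 36, 27, 22), (8, 36, 27, 38), (8, 36, 34, 14), (8, 36, 34, 22), (8, 36, 34, 38)}
Filtering on B ≥ 22 leaves {(8, 36, 10, 22), (8, 36, 10, 38), (8, 36, 22, 22), (8, 36, 22, 38), (8, 36, 27, 22), (8, 36, 27, 38), (8, 36, 34, 22), (8, 36, 34, 38)}.
π_{E, A, C} gives {(10, 36, 8), (22, 36, 8), (27, 36, 8), (34, 36, 8)} (4 duplicate(s) eliminated).
Filtering on C ≥ 29 leaves {(16, 2, 31), (28, 5, 32)}.
Union: {(10, 36, 8), (22, 36, 8), (27, 36, 8), (34, 36, 8)} with {(16, 2, 31), (28, 5, 32)} → {(10, 36, 8), (16, 2, 31), (22, 36, 8), (27, 36, 8), (28, 5, 32), (34, 36, 8)}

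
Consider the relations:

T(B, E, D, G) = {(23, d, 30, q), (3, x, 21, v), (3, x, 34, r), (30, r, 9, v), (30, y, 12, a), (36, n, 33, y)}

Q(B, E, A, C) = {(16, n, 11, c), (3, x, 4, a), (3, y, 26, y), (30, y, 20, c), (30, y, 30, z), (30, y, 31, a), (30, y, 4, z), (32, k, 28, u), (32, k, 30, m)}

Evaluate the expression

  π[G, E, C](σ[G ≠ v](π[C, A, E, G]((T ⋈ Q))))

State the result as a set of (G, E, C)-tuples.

{(a, y, a), (a, y, c), (a, y, z), (r, x, a)}

Joining T and Q on B, E yields {(3, x, 21, v, 4, a), (3, x, 34, r, 4, a), (30, y, 12, a, 20, c), (30, y, 12, a, 30, z), (30, y, 12, a, 31, a), (30, y, 12, a, 4, z)}.
π[C, A, E, G]: project onto (C, A, E, G) → {(a, 31, y, a), (a, 4, x, r), (a, 4, x, v), (c, 20, y, a), (z, 30, y, a), (z, 4, y, a)}
Apply σ_{G ≠ v}; surviving tuples: {(a, 31, y, a), (a, 4, x, r), (c, 20, y, a), (z, 30, y, a), (z, 4, y, a)}
π[G, E, C]: project onto (G, E, C) (1 duplicate(s) eliminated) → {(a, y, a), (a, y, c), (a, y, z), (r, x, a)}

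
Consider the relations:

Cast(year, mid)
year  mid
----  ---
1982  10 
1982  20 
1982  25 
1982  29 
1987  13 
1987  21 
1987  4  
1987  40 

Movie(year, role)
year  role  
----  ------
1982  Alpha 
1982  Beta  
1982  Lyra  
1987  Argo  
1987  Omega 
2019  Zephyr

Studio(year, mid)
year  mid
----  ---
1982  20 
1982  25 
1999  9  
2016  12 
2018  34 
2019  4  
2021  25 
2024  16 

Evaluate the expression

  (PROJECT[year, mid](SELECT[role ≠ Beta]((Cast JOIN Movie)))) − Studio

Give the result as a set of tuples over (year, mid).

{(1982, 10), (1982, 29), (1987, 13), (1987, 21), (1987, 4), (1987, 40)}

Joining Cast and Movie on year yields {(1982, 10, Alpha), (1982, 10, Beta), (1982, 10, Lyra), (1982, 20, Alpha), (1982, 20, Beta), (1982, 20, Lyra), (1982, 25, Alpha), (1982, 25, Beta), (1982, 25, Lyra), (1982, 29, Alpha), (1982, 29, Beta), (1982, 29, Lyra), (1987, 13, Argo), (1987, 13, Omega), (1987, 21, Argo), (1987, 21, Omega), (1987, 4, Argo), (1987, 4, Omega), (1987, 40, Argo), (1987, 40, Omega)}.
Selection role ≠ Beta: {(1982, 10, Alpha), (1982, 10, Lyra), (1982, 20, Alpha), (1982, 20, Lyra), (1982, 25, Alpha), (1982, 25, Lyra), (1982, 29, Alpha), (1982, 29, Lyra), (1987, 13, Argo), (1987, 13, Omega), (1987, 21, Argo), (1987, 21, Omega), (1987, 4, Argo), (1987, 4, Omega), (1987, 40, Argo), (1987, 40, Omega)}
Keep only column(s) year, mid (8 duplicate(s) eliminated): {(1982, 10), (1982, 20), (1982, 25), (1982, 29), (1987, 13), (1987, 21), (1987, 4), (1987, 40)}
Difference: {(1982, 10), (1982, 20), (1982, 25), (1982, 29), (1987, 13), (1987, 21), (1987, 4), (1987, 40)} with {(1982, 20), (1982, 25), (1999, 9), (2016, 12), (2018, 34), (2019, 4), (2021, 25), (2024, 16)} → {(1982, 10), (1982, 29), (1987, 13), (1987, 21), (1987, 4), (1987, 40)}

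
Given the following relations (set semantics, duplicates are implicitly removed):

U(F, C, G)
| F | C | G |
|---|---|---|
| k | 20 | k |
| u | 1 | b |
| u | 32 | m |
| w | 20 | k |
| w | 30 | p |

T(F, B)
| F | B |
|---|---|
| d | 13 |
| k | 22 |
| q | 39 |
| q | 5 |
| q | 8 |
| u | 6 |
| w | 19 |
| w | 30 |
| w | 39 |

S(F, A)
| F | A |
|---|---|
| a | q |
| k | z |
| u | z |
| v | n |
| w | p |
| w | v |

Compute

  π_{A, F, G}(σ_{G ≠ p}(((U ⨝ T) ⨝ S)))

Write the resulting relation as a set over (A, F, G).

Natural join on F: {(k, 20, k, 22), (u, 1, b, 6), (u, 32, m, 6), (w, 20, k, 19), (w, 20, k, 30), (w, 20, k, 39), (w, 30, p, 19), (w, 30, p, 30), (w, 30, p, 39)}
Natural join on F: {(k, 20, k, 22, z), (u, 1, b, 6, z), (u, 32, m, 6, z), (w, 20, k, 19, p), (w, 20, k, 19, v), (w, 20, k, 30, p), (w, 20, k, 30, v), (w, 20, k, 39, p), (w, 20, k, 39, v), (w, 30, p, 19, p), (w, 30, p, 19, v), (w, 30, p, 30, p), (w, 30, p, 30, v), (w, 30, p, 39, p), (w, 30, p, 39, v)}
Selection G ≠ p: {(k, 20, k, 22, z), (u, 1, b, 6, z), (u, 32, m, 6, z), (w, 20, k, 19, p), (w, 20, k, 19, v), (w, 20, k, 30, p), (w, 20, k, 30, v), (w, 20, k, 39, p), (w, 20, k, 39, v)}
Projecting to A, F, G (4 duplicate(s) eliminated): {(p, w, k), (v, w, k), (z, k, k), (z, u, b), (z, u, m)}

{(p, w, k), (v, w, k), (z, k, k), (z, u, b), (z, u, m)}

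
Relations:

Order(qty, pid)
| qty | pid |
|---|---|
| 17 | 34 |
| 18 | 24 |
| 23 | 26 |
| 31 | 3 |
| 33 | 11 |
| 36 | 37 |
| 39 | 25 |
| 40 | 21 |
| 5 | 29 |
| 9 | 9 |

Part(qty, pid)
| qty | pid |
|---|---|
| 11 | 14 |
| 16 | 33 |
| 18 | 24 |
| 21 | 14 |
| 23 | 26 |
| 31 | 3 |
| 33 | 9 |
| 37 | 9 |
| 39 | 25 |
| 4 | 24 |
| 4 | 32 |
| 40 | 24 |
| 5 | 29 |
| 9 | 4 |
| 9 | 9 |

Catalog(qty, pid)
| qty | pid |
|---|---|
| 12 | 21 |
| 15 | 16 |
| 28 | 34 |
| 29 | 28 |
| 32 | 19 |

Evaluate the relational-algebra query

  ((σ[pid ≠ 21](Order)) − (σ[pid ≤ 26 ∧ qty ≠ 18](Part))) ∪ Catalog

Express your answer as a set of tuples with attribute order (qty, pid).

{(12, 21), (15, 16), (17, 34), (18, 24), (28, 34), (29, 28), (32, 19), (33, 11), (36, 37), (5, 29)}

Apply σ_{pid ≠ 21}; surviving tuples: {(17, 34), (18, 24), (23, 26), (31, 3), (33, 11), (36, 37), (39, 25), (5, 29), (9, 9)}
Apply σ_{pid ≤ 26 ∧ qty ≠ 18}; surviving tuples: {(11, 14), (21, 14), (23, 26), (31, 3), (33, 9), (37, 9), (39, 25), (4, 24), (40, 24), (9, 4), (9, 9)}
Set difference of the two operands is {(17, 34), (18, 24), (33, 11), (36, 37), (5, 29)}.
Set union of the two operands is {(12, 21), (15, 16), (17, 34), (18, 24), (28, 34), (29, 28), (32, 19), (33, 11), (36, 37), (5, 29)}.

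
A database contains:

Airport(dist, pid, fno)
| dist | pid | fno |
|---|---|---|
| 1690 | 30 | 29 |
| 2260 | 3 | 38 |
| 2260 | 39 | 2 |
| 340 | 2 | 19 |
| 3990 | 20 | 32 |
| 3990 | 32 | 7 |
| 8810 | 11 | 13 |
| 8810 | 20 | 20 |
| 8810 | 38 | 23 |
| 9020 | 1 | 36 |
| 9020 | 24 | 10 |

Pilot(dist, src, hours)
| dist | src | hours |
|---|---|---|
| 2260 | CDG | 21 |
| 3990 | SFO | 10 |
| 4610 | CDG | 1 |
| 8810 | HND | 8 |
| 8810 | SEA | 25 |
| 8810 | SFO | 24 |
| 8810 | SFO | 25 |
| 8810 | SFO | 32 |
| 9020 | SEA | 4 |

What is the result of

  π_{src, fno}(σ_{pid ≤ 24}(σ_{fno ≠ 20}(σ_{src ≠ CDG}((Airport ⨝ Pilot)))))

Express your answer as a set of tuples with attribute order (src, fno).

Natural join on dist: {(2260, 3, 38, CDG, 21), (2260, 39, 2, CDG, 21), (3990, 20, 32, SFO, 10), (3990, 32, 7, SFO, 10), (8810, 11, 13, HND, 8), (8810, 11, 13, SEA, 25), (8810, 11, 13, SFO, 24), (8810, 11, 13, SFO, 25), (8810, 11, 13, SFO, 32), (8810, 20, 20, HND, 8), (8810, 20, 20, SEA, 25), (8810, 20, 20, SFO, 24), (8810, 20, 20, SFO, 25), (8810, 20, 20, SFO, 32), (8810, 38, 23, HND, 8), (8810, 38, 23, SEA, 25), (8810, 38, 23, SFO, 24), (8810, 38, 23, SFO, 25), (8810, 38, 23, SFO, 32), (9020, 1, 36, SEA, 4), (9020, 24, 10, SEA, 4)}
Selection src ≠ CDG: {(3990, 20, 32, SFO, 10), (3990, 32, 7, SFO, 10), (8810, 11, 13, HND, 8), (8810, 11, 13, SEA, 25), (8810, 11, 13, SFO, 24), (8810, 11, 13, SFO, 25), (8810, 11, 13, SFO, 32), (8810, 20, 20, HND, 8), (8810, 20, 20, SEA, 25), (8810, 20, 20, SFO, 24), (8810, 20, 20, SFO, 25), (8810, 20, 20, SFO, 32), (8810, 38, 23, HND, 8), (8810, 38, 23, SEA, 25), (8810, 38, 23, SFO, 24), (8810, 38, 23, SFO, 25), (8810, 38, 23, SFO, 32), (9020, 1, 36, SEA, 4), (9020, 24, 10, SEA, 4)}
Selection fno ≠ 20: {(3990, 20, 32, SFO, 10), (3990, 32, 7, SFO, 10), (8810, 11, 13, HND, 8), (8810, 11, 13, SEA, 25), (8810, 11, 13, SFO, 24), (8810, 11, 13, SFO, 25), (8810, 11, 13, SFO, 32), (8810, 38, 23, HND, 8), (8810, 38, 23, SEA, 25), (8810, 38, 23, SFO, 24), (8810, 38, 23, SFO, 25), (8810, 38, 23, SFO, 32), (9020, 1, 36, SEA, 4), (9020, 24, 10, SEA, 4)}
Selection pid ≤ 24: {(3990, 20, 32, SFO, 10), (8810, 11, 13, HND, 8), (8810, 11, 13, SEA, 25), (8810, 11, 13, SFO, 24), (8810, 11, 13, SFO, 25), (8810, 11, 13, SFO, 32), (9020, 1, 36, SEA, 4), (9020, 24, 10, SEA, 4)}
π[src, fno]: project onto (src, fno) (2 duplicate(s) eliminated) → {(HND, 13), (SEA, 10), (SEA, 13), (SEA, 36), (SFO, 13), (SFO, 32)}

{(HND, 13), (SEA, 10), (SEA, 13), (SEA, 36), (SFO, 13), (SFO, 32)}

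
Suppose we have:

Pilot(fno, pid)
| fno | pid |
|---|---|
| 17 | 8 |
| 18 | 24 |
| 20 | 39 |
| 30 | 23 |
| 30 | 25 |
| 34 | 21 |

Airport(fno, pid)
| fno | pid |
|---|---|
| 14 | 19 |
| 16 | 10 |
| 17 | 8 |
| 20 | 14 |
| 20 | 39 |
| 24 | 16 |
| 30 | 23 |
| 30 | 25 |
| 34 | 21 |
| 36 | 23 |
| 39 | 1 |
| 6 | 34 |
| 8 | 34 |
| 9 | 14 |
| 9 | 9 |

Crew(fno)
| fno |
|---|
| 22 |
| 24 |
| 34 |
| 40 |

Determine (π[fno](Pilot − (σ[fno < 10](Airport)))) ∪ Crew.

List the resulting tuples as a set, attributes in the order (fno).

{17, 18, 20, 22, 24, 30, 34, 40}

Filtering on fno < 10 leaves {(6, 34), (8, 34), (9, 14), (9, 9)}.
Difference: {(17, 8), (18, 24), (20, 39), (30, 23), (30, 25), (34, 21)} with {(6, 34), (8, 34), (9, 14), (9, 9)} → {(17, 8), (18, 24), (20, 39), (30, 23), (30, 25), (34, 21)}
π_{fno} gives {17, 18, 20, 30, 34} (1 duplicate(s) eliminated).
Union: {17, 18, 20, 30, 34} with {22, 24, 34, 40} → {17, 18, 20, 22, 24, 30, 34, 40}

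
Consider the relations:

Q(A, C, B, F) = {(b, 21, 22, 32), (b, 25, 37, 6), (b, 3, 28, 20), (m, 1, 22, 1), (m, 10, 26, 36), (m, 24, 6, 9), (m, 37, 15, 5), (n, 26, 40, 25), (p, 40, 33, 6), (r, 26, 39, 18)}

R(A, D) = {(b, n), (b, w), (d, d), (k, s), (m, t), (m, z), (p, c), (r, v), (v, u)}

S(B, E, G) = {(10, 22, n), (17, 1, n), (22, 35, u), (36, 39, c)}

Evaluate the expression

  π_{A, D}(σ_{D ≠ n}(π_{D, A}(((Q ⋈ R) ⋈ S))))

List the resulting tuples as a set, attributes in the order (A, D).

{(b, w), (m, t), (m, z)}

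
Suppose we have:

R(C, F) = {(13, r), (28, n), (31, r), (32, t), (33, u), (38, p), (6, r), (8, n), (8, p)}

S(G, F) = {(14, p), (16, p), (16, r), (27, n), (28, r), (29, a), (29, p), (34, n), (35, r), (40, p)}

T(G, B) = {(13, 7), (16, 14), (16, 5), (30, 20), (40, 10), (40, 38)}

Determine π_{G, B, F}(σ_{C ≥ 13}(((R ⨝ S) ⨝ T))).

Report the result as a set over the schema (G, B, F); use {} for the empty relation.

Natural join on F: {(13, r, 16), (13, r, 28), (13, r, 35), (28, n, 27), (28, n, 34), (31, r, 16), (31, r, 28), (31, r, 35), (38, p, 14), (38, p, 16), (38, p, 29), (38, p, 40), (6, r, 16), (6, r, 28), (6, r, 35), (8, n, 27), (8, n, 34), (8, p, 14), (8, p, 16), (8, p, 29), (8, p, 40)}
Natural join on G: {(13, r, 16, 14), (13, r, 16, 5), (31, r, 16, 14), (31, r, 16, 5), (38, p, 16, 14), (38, p, 16, 5), (38, p, 40, 10), (38, p, 40, 38), (6, r, 16, 14), (6, r, 16, 5), (8, p, 16, 14), (8, p, 16, 5), (8, p, 40, 10), (8, p, 40, 38)}
Selection C ≥ 13: {(13, r, 16, 14), (13, r, 16, 5), (31, r, 16, 14), (31, r, 16, 5), (38, p, 16, 14), (38, p, 16, 5), (38, p, 40, 10), (38, p, 40, 38)}
π_{G, B, F} gives {(16, 14, p), (16, 14, r), (16, 5, p), (16, 5, r), (40, 10, p), (40, 38, p)} (2 duplicate(s) eliminated).

{(16, 14, p), (16, 14, r), (16, 5, p), (16, 5, r), (40, 10, p), (40, 38, p)}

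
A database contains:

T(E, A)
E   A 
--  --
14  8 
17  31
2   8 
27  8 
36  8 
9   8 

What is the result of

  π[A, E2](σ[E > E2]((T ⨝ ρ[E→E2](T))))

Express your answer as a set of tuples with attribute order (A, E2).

{(8, 14), (8, 2), (8, 27), (8, 9)}

ρ[E→E2]: schema becomes (E2, A); tuples unchanged.
T ⋈ ρ[E→E2](T) (natural join on A): {(14, 8, 14), (14, 8, 2), (14, 8, 27), (14, 8, 36), (14, 8, 9), (17, 31, 17), (2, 8, 14), (2, 8, 2), (2, 8, 27), (2, 8, 36), (2, 8, 9), (27, 8, 14), (27, 8, 2), (27, 8, 27), (27, 8, 36), (27, 8, 9), (36, 8, 14), (36, 8, 2), (36, 8, 27), (36, 8, 36), (36, 8, 9), (9, 8, 14), (9, 8, 2), (9, 8, 27), (9, 8, 36), (9, 8, 9)}
σ[E > E2]: keep tuples satisfying E > E2 → {(14, 8, 2), (14, 8, 9), (27, 8, 14), (27, 8, 2), (27, 8, 9), (36, 8, 14), (36, 8, 2), (36, 8, 27), (36, 8, 9), (9, 8, 2)}
π[A, E2]: project onto (A, E2) (6 duplicate(s) eliminated) → {(8, 14), (8, 2), (8, 27), (8, 9)}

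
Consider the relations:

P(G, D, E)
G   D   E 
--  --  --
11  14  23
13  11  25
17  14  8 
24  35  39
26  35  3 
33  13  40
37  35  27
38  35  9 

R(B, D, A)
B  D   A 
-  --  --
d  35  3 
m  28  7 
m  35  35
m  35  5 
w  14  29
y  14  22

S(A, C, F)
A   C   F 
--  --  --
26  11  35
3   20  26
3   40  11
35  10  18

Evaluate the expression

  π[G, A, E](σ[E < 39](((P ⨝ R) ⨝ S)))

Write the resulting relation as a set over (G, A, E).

Natural join on D: {(11, 14, 23, w, 29), (11, 14, 23, y, 22), (17, 14, 8, w, 29), (17, 14, 8, y, 22), (24, 35, 39, d, 3), (24, 35, 39, m, 35), (24, 35, 39, m, 5), (26, 35, 3, d, 3), (26, 35, 3, m, 35), (26, 35, 3, m, 5), (37, 35, 27, d, 3), (37, 35, 27, m, 35), (37, 35, 27, m, 5), (38, 35, 9, d, 3), (38, 35, 9, m, 35), (38, 35, 9, m, 5)}
Natural join on A: {(24, 35, 39, d, 3, 20, 26), (24, 35, 39, d, 3, 40, 11), (24, 35, 39, m, 35, 10, 18), (26, 35, 3, d, 3, 20, 26), (26, 35, 3, d, 3, 40, 11), (26, 35, 3, m, 35, 10, 18), (37, 35, 27, d, 3, 20, 26), (37, 35, 27, d, 3, 40, 11), (37, 35, 27, m, 35, 10, 18), (38, 35, 9, d, 3, 20, 26), (38, 35, 9, d, 3, 40, 11), (38, 35, 9, m, 35, 10, 18)}
σ[E < 39]: keep tuples satisfying E < 39 → {(26, 35, 3, d, 3, 20, 26), (26, 35, 3, d, 3, 40, 11), (26, 35, 3, m, 35, 10, 18), (37, 35, 27, d, 3, 20, 26), (37, 35, 27, d, 3, 40, 11), (37, 35, 27, m, 35, 10, 18), (38, 35, 9, d, 3, 20, 26), (38, 35, 9, d, 3, 40, 11), (38, 35, 9, m, 35, 10, 18)}
Projecting to G, A, E (3 duplicate(s) eliminated): {(26, 3, 3), (26, 35, 3), (37, 3, 27), (37, 35, 27), (38, 3, 9), (38, 35, 9)}

{(26, 3, 3), (26, 35, 3), (37, 3, 27), (37, 35, 27), (38, 3, 9), (38, 35, 9)}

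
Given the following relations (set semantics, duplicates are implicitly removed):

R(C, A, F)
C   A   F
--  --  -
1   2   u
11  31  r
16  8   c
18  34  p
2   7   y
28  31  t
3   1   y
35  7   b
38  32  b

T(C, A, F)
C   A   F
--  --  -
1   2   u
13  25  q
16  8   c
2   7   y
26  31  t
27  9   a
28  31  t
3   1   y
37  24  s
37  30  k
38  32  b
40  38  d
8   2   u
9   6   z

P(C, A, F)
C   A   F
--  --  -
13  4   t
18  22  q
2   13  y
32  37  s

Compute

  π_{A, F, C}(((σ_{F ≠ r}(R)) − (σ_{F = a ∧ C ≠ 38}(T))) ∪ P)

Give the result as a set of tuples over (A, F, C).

Filtering on F ≠ r leaves {(1, 2, u), (16, 8, c), (18, 34, p), (2, 7, y), (28, 31, t), (3, 1, y), (35, 7, b), (38, 32, b)}.
Filtering on F = a ∧ C ≠ 38 leaves {(27, 9, a)}.
Difference: {(1, 2, u), (16, 8, c), (18, 34, p), (2, 7, y), (28, 31, t), (3, 1, y), (35, 7, b), (38, 32, b)} with {(27, 9, a)} → {(1, 2, u), (16, 8, c), (18, 34, p), (2, 7, y), (28, 31, t), (3, 1, y), (35, 7, b), (38, 32, b)}
Union: {(1, 2, u), (16, 8, c), (18, 34, p), (2, 7, y), (28, 31, t), (3, 1, y), (35, 7, b), (38, 32, b)} with {(13, 4, t), (18, 22, q), (2, 13, y), (32, 37, s)} → {(1, 2, u), (13, 4, t), (16, 8, c), (18, 22, q), (18, 34, p), (2, 13, y), (2, 7, y), (28, 31, t), (3, 1, y), (32, 37, s), (35, 7, b), (38, 32, b)}
π[A, F, C]: project onto (A, F, C) → {(1, y, 3), (13, y, 2), (2, u, 1), (22, q, 18), (31, t, 28), (32, b, 38), (34, p, 18), (37, s, 32), (4, t, 13), (7, b, 35), (7, y, 2), (8, c, 16)}

{(1, y, 3), (13, y, 2), (2, u, 1), (22, q, 18), (31, t, 28), (32, b, 38), (34, p, 18), (37, s, 32), (4, t, 13), (7, b, 35), (7, y, 2), (8, c, 16)}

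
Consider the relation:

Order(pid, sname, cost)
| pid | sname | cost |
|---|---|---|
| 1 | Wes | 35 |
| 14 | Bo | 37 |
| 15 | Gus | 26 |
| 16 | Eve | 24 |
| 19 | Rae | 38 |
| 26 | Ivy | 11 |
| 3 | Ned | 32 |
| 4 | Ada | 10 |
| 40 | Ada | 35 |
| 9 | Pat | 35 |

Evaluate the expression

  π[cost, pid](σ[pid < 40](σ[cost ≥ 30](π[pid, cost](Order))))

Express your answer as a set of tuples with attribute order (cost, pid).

Keep only column(s) pid, cost: {(1, 35), (14, 37), (15, 26), (16, 24), (19, 38), (26, 11), (3, 32), (4, 10), (40, 35), (9, 35)}
σ[cost ≥ 30]: keep tuples satisfying cost ≥ 30 → {(1, 35), (14, 37), (19, 38), (3, 32), (40, 35), (9, 35)}
σ[pid < 40]: keep tuples satisfying pid < 40 → {(1, 35), (14, 37), (19, 38), (3, 32), (9, 35)}
Keep only column(s) cost, pid: {(32, 3), (35, 1), (35, 9), (37, 14), (38, 19)}

{(32, 3), (35, 1), (35, 9), (37, 14), (38, 19)}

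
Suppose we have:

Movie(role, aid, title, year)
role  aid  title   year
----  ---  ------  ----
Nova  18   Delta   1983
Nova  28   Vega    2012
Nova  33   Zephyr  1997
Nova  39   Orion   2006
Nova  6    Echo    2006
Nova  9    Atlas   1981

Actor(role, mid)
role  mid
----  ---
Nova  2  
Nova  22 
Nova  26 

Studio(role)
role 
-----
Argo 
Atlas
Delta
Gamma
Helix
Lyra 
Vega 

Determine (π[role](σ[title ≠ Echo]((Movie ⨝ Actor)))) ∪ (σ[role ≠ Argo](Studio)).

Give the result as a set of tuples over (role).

{Atlas, Delta, Gamma, Helix, Lyra, Nova, Vega}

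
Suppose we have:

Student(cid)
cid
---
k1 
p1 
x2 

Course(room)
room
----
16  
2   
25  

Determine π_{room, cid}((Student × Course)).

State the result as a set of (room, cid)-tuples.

{(16, k1), (16, p1), (16, x2), (2, k1), (2, p1), (2, x2), (25, k1), (25, p1), (25, x2)}

Student × Course: Cartesian product, 3·3 = 9 tuples over (cid, room).
Keep only column(s) room, cid: {(16, k1), (16, p1), (16, x2), (2, k1), (2, p1), (2, x2), (25, k1), (25, p1), (25, x2)}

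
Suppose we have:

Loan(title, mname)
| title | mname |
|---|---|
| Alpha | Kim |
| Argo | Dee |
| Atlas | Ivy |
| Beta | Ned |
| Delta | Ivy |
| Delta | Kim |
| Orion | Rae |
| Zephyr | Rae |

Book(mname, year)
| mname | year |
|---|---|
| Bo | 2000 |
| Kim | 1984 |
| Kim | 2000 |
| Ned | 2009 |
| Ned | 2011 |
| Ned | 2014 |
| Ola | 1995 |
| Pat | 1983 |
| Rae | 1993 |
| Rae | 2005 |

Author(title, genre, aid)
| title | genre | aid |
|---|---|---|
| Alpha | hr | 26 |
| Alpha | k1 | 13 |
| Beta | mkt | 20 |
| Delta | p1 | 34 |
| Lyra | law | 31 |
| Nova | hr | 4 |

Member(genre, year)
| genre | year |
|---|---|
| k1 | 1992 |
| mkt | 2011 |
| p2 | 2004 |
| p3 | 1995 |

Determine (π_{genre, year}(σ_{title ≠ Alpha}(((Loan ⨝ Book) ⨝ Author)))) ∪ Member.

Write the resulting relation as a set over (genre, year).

Joining Loan and Book on mname yields {(Alpha, Kim, 1984), (Alpha, Kim, 2000), (Beta, Ned, 2009), (Beta, Ned, 2011), (Beta, Ned, 2014), (Delta, Kim, 1984), (Delta, Kim, 2000), (Orion, Rae, 1993), (Orion, Rae, 2005), (Zephyr, Rae, 1993), (Zephyr, Rae, 2005)}.
Joining (Loan ⨝ Book) and Author on title yields {(Alpha, Kim, 1984, hr, 26), (Alpha, Kim, 1984, k1, 13), (Alpha, Kim, 2000, hr, 26), (Alpha, Kim, 2000, k1, 13), (Beta, Ned, 2009, mkt, 20), (Beta, Ned, 2011, mkt, 20), (Beta, Ned, 2014, mkt, 20), (Delta, Kim, 1984, p1, 34), (Delta, Kim, 2000, p1, 34)}.
Selection title ≠ Alpha: {(Beta, Ned, 2009, mkt, 20), (Beta, Ned, 2011, mkt, 20), (Beta, Ned, 2014, mkt, 20), (Delta, Kim, 1984, p1, 34), (Delta, Kim, 2000, p1, 34)}
π[genre, year]: project onto (genre, year) → {(mkt, 2009), (mkt, 2011), (mkt, 2014), (p1, 1984), (p1, 2000)}
Taking the union: {(k1, 1992), (mkt, 2009), (mkt, 2011), (mkt, 2014), (p1, 1984), (p1, 2000), (p2, 2004), (p3, 1995)}

{(k1, 1992), (mkt, 2009), (mkt, 2011), (mkt, 2014), (p1, 1984), (p1, 2000), (p2, 2004), (p3, 1995)}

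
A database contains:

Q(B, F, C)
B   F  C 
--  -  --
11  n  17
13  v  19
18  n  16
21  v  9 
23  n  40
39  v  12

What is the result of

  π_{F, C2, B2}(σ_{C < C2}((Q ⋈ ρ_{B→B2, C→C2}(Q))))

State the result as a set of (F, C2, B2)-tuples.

{(n, 17, 11), (n, 40, 23), (v, 12, 39), (v, 19, 13)}

ρ[B→B2, C→C2]: schema becomes (B2, F, C2); tuples unchanged.
Q ⋈ ρ_{B→B2, C→C2}(Q) (natural join on F): {(11, n, 17, 11, 17), (11, n, 17, 18, 16), (11, n, 17, 23, 40), (13, v, 19, 13, 19), (13, v, 19, 21, 9), (13, v, 19, 39, 12), (18, n, 16, 11, 17), (18, n, 16, 18, 16), (18, n, 16, 23, 40), (21, v, 9, 13, 19), (21, v, 9, 21, 9), (21, v, 9, 39, 12), (23, n, 40, 11, 17), (23, n, 40, 18, 16), (23, n, 40, 23, 40), (39, v, 12, 13, 19), (39, v, 12, 21, 9), (39, v, 12, 39, 12)}
Apply σ_{C < C2}; surviving tuples: {(11, n, 17, 23, 40), (18, n, 16, 11, 17), (18, n, 16, 23, 40), (21, v, 9, 13, 19), (21, v, 9, 39, 12), (39, v, 12, 13, 19)}
π_{F, C2, B2} gives {(n, 17, 11), (n, 40, 23), (v, 12, 39), (v, 19, 13)} (2 duplicate(s) eliminated).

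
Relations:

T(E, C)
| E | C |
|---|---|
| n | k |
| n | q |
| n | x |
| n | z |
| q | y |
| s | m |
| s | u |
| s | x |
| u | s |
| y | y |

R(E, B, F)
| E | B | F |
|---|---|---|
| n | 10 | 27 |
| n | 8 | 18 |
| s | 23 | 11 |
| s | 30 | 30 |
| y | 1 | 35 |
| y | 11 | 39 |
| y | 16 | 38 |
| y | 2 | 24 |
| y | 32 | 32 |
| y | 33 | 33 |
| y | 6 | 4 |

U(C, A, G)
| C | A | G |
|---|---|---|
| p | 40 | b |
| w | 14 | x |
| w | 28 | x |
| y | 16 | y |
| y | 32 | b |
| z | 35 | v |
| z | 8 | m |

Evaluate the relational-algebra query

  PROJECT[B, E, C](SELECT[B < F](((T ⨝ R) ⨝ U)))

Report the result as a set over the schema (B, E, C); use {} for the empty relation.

T ⋈ R (natural join on E): {(n, k, 10, 27), (n, k, 8, 18), (n, q, 10, 27), (n, q, 8, 18), (n, x, 10, 27), (n, x, 8, 18), (n, z, 10, 27), (n, z, 8, 18), (s, m, 23, 11), (s, m, 30, 30), (s, u, 23, 11), (s, u, 30, 30), (s, x, 23, 11), (s, x, 30, 30), (y, y, 1, 35), (y, y, 11, 39), (y, y, 16, 38), (y, y, 2, 24), (y, y, 32, 32), (y, y, 33, 33), (y, y, 6, 4)}
(T ⨝ R) ⋈ U (natural join on C): {(n, z, 10, 27, 35, v), (n, z, 10, 27, 8, m), (n, z, 8, 18, 35, v), (n, z, 8, 18, 8, m), (y, y, 1, 35, 16, y), (y, y, 1, 35, 32, b), (y, y, 11, 39, 16, y), (y, y, 11, 39, 32, b), (y, y, 16, 38, 16, y), (y, y, 16, 38, 32, b), (y, y, 2, 24, 16, y), (y, y, 2, 24, 32, b), (y, y, 32, 32, 16, y), (y, y, 32, 32, 32, b), (y, y, 33, 33, 16, y), (y, y, 33, 33, 32, b), (y, y, 6, 4, 16, y), (y, y, 6, 4, 32, b)}
σ[B < F]: keep tuples satisfying B < F → {(n, z, 10, 27, 35, v), (n, z, 10, 27, 8, m), (n, z, 8, 18, 35, v), (n, z, 8, 18, 8, m), (y, y, 1, 35, 16, y), (y, y, 1, 35, 32, b), (y, y, 11, 39, 16, y), (y, y, 11, 39, 32, b), (y, y, 16, 38, 16, y), (y, y, 16, 38, 32, b), (y, y, 2, 24, 16, y), (y, y, 2, 24, 32, b)}
π_{B, E, C} gives {(1, y, y), (10, n, z), (11, y, y), (16, y, y), (2, y, y), (8, n, z)} (6 duplicate(s) eliminated).

{(1, y, y), (10, n, z), (11, y, y), (16, y, y), (2, y, y), (8, n, z)}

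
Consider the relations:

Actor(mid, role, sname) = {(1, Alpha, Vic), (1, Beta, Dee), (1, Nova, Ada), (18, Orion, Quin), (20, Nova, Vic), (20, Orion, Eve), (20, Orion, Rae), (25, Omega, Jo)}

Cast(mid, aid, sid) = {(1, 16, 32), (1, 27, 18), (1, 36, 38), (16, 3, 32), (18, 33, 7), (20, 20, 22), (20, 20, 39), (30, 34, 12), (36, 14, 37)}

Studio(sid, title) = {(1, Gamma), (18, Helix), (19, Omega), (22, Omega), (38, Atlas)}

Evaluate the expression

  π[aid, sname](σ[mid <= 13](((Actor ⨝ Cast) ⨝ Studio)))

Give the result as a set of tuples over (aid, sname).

Joining Actor and Cast on mid yields {(1, Alpha, Vic, 16, 32), (1, Alpha, Vic, 27, 18), (1, Alpha, Vic, 36, 38), (1, Beta, Dee, 16, 32), (1, Beta, Dee, 27, 18), (1, Beta, Dee, 36, 38), (1, Nova, Ada, 16, 32), (1, Nova, Ada, 27, 18), (1, Nova, Ada, 36, 38), (18, Orion, Quin, 33, 7), (20, Nova, Vic, 20, 22), (20, Nova, Vic, 20, 39), (20, Orion, Eve, 20, 22), (20, Orion, Eve, 20, 39), (20, Orion, Rae, 20, 22), (20, Orion, Rae, 20, 39)}.
Joining (Actor ⨝ Cast) and Studio on sid yields {(1, Alpha, Vic, 27, 18, Helix), (1, Alpha, Vic, 36, 38, Atlas), (1, Beta, Dee, 27, 18, Helix), (1, Beta, Dee, 36, 38, Atlas), (1, Nova, Ada, 27, 18, Helix), (1, Nova, Ada, 36, 38, Atlas), (20, Nova, Vic, 20, 22, Omega), (20, Orion, Eve, 20, 22, Omega), (20, Orion, Rae, 20, 22, Omega)}.
σ[mid <= 13]: keep tuples satisfying mid <= 13 → {(1, Alpha, Vic, 27, 18, Helix), (1, Alpha, Vic, 36, 38, Atlas), (1, Beta, Dee, 27, 18, Helix), (1, Beta, Dee, 36, 38, Atlas), (1, Nova, Ada, 27, 18, Helix), (1, Nova, Ada, 36, 38, Atlas)}
π[aid, sname]: project onto (aid, sname) → {(27, Ada), (27, Dee), (27, Vic), (36, Ada), (36, Dee), (36, Vic)}

{(27, Ada), (27, Dee), (27, Vic), (36, Ada), (36, Dee), (36, Vic)}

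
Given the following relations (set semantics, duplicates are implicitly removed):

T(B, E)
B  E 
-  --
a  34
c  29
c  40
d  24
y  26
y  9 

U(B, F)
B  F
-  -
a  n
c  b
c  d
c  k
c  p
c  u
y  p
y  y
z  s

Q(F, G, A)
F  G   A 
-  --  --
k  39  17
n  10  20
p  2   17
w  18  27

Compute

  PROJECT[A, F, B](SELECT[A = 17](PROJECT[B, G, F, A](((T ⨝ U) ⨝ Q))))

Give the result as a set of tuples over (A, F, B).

{(17, k, c), (17, p, c), (17, p, y)}

Joining T and U on B yields {(a, 34, n), (c, 29, b), (c, 29, d), (c, 29, k), (c, 29, p), (c, 29, u), (c, 40, b), (c, 40, d), (c, 40, k), (c, 40, p), (c, 40, u), (y, 26, p), (y, 26, y), (y, 9, p), (y, 9, y)}.
Joining (T ⨝ U) and Q on F yields {(a, 34, n, 10, 20), (c, 29, k, 39, 17), (c, 29, p, 2, 17), (c, 40, k, 39, 17), (c, 40, p, 2, 17), (y, 26, p, 2, 17), (y, 9, p, 2, 17)}.
π[B, G, F, A]: project onto (B, G, F, A) (3 duplicate(s) eliminated) → {(a, 10, n, 20), (c, 2, p, 17), (c, 39, k, 17), (y, 2, p, 17)}
Apply σ_{A = 17}; surviving tuples: {(c, 2, p, 17), (c, 39, k, 17), (y, 2, p, 17)}
π[A, F, B]: project onto (A, F, B) → {(17, k, c), (17, p, c), (17, p, y)}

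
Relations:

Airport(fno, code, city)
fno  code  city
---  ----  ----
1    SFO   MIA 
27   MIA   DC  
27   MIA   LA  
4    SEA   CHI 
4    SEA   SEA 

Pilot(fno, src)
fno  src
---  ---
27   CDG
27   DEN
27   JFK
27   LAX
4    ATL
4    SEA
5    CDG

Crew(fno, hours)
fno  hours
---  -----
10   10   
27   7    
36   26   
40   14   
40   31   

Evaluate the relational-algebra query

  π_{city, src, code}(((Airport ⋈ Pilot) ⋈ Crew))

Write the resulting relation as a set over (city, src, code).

Natural join on fno: {(27, MIA, DC, CDG), (27, MIA, DC, DEN), (27, MIA, DC, JFK), (27, MIA, DC, LAX), (27, MIA, LA, CDG), (27, MIA, LA, DEN), (27, MIA, LA, JFK), (27, MIA, LA, LAX), (4, SEA, CHI, ATL), (4, SEA, CHI, SEA), (4, SEA, SEA, ATL), (4, SEA, SEA, SEA)}
Natural join on fno: {(27, MIA, DC, CDG, 7), (27, MIA, DC, DEN, 7), (27, MIA, DC, JFK, 7), (27, MIA, DC, LAX, 7), (27, MIA, LA, CDG, 7), (27, MIA, LA, DEN, 7), (27, MIA, LA, JFK, 7), (27, MIA, LA, LAX, 7)}
π_{city, src, code} gives {(DC, CDG, MIA), (DC, DEN, MIA), (DC, JFK, MIA), (DC, LAX, MIA), (LA, CDG, MIA), (LA, DEN, MIA), (LA, JFK, MIA), (LA, LAX, MIA)}.

{(DC, CDG, MIA), (DC, DEN, MIA), (DC, JFK, MIA), (DC, LAX, MIA), (LA, CDG, MIA), (LA, DEN, MIA), (LA, JFK, MIA), (LA, LAX, MIA)}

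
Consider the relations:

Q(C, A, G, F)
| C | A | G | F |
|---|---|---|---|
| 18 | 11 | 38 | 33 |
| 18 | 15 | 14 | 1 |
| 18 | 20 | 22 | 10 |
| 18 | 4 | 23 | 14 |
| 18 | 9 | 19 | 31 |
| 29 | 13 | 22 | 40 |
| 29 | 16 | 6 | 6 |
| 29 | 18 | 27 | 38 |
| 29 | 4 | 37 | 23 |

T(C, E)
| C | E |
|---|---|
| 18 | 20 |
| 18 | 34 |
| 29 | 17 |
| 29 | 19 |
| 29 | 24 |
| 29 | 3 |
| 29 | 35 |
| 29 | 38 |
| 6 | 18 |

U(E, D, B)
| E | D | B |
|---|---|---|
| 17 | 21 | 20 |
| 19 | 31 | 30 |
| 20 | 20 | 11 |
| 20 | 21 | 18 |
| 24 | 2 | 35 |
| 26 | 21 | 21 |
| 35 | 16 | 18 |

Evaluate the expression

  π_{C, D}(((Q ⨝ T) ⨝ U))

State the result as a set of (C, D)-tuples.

{(18, 20), (18, 21), (29, 16), (29, 2), (29, 21), (29, 31)}

Natural join on C: {(18, 11, 38, 33, 20), (18, 11, 38, 33, 34), (18, 15, 14, 1, 20), (18, 15, 14, 1, 34), (18, 20, 22, 10, 20), (18, 20, 22, 10, 34), (18, 4, 23, 14, 20), (18, 4, 23, 14, 34), (18, 9, 19, 31, 20), (18, 9, 19, 31, 34), (29, 13, 22, 40, 17), (29, 13, 22, 40, 19), (29, 13, 22, 40, 24), (29, 13, 22, 40, 3), (29, 13, 22, 40, 35), (29, 13, 22, 40, 38), (29, 16, 6, 6, 17), (29, 16, 6, 6, 19), (29, 16, 6, 6, 24), (29, 16, 6, 6, 3), (29, 16, 6, 6, 35), (29, 16, 6, 6, 38), (29, 18, 27, 38, 17), (29, 18, 27, 38, 19), (29, 18, 27, 38, 24), (29, 18, 27, 38, 3), (29, 18, 27, 38, 35), (29, 18, 27, 38, 38), (29, 4, 37, 23, 17), (29, 4, 37, 23, 19), (29, 4, 37, 23, 24), (29, 4, 37, 23, 3), (29, 4, 37, 23, 35), (29, 4, 37, 23, 38)}
Natural join on E: {(18, 11, 38, 33, 20, 20, 11), (18, 11, 38, 33, 20, 21, 18), (18, 15, 14, 1, 20, 20, 11), (18, 15, 14, 1, 20, 21, 18), (18, 20, 22, 10, 20, 20, 11), (18, 20, 22, 10, 20, 21, 18), (18, 4, 23, 14, 20, 20, 11), (18, 4, 23, 14, 20, 21, 18), (18, 9, 19, 31, 20, 20, 11), (18, 9, 19, 31, 20, 21, 18), (29, 13, 22, 40, 17, 21, 20), (29, 13, 22, 40, 19, 31, 30), (29, 13, 22, 40, 24, 2, 35), (29, 13, 22, 40, 35, 16, 18), (29, 16, 6, 6, 17, 21, 20), (29, 16, 6, 6, 19, 31, 30), (29, 16, 6, 6, 24, 2, 35), (29, 16, 6, 6, 35, 16, 18), (29, 18, 27, 38, 17, 21, 20), (29, 18, 27, 38, 19, 31, 30), (29, 18, 27, 38, 24, 2, 35), (29, 18, 27, 38, 35, 16, 18), (29, 4, 37, 23, 17, 21, 20), (29, 4, 37, 23, 19, 31, 30), (29, 4, 37, 23, 24, 2, 35), (29, 4, 37, 23, 35, 16, 18)}
π_{C, D} gives {(18, 20), (18, 21), (29, 16), (29, 2), (29, 21), (29, 31)} (20 duplicate(s) eliminated).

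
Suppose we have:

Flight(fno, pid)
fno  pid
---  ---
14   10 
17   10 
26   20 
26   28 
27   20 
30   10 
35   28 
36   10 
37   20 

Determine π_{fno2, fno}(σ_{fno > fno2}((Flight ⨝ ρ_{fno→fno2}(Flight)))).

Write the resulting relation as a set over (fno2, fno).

ρ[fno→fno2]: schema becomes (fno2, pid); tuples unchanged.
Natural join on pid: {(14, 10, 14), (14, 10, 17), (14, 10, 30), (14, 10, 36), (17, 10, 14), (17, 10, 17), (17, 10, 30), (17, 10, 36), (26, 20, 26), (26, 20, 27), (26, 20, 37), (26, 28, 26), (26, 28, 35), (27, 20, 26), (27, 20, 27), (27, 20, 37), (30, 10, 14), (30, 10, 17), (30, 10, 30), (30, 10, 36), (35, 28, 26), (35, 28, 35), (36, 10, 14), (36, 10, 17), (36, 10, 30), (36, 10, 36), (37, 20, 26), (37, 20, 27), (37, 20, 37)}
Apply σ_{fno > fno2}; surviving tuples: {(17, 10, 14), (27, 20, 26), (30, 10, 14), (30, 10, 17), (35, 28, 26), (36, 10, 14), (36, 10, 17), (36, 10, 30), (37, 20, 26), (37, 20, 27)}
π[fno2, fno]: project onto (fno2, fno) → {(14, 17), (14, 30), (14, 36), (17, 30), (17, 36), (26, 27), (26, 35), (26, 37), (27, 37), (30, 36)}

{(14, 17), (14, 30), (14, 36), (17, 30), (17, 36), (26, 27), (26, 35), (26, 37), (27, 37), (30, 36)}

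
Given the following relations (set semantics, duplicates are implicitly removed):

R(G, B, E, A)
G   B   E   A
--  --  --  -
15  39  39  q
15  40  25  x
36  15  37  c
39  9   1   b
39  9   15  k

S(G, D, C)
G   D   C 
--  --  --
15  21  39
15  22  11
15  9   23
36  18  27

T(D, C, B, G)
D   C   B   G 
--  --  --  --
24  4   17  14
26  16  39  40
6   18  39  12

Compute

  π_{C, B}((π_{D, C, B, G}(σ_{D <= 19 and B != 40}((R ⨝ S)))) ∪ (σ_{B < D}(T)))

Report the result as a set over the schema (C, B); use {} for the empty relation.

R ⋈ S (natural join on G): {(15, 39, 39, q, 21, 39), (15, 39, 39, q, 22, 11), (15, 39, 39, q, 9, 23), (15, 40, 25, x, 21, 39), (15, 40, 25, x, 22, 11), (15, 40, 25, x, 9, 23), (36, 15, 37, c, 18, 27)}
σ[D <= 19 and B != 40]: keep tuples satisfying D <= 19 and B != 40 → {(15, 39, 39, q, 9, 23), (36, 15, 37, c, 18, 27)}
π[D, C, B, G]: project onto (D, C, B, G) → {(18, 27, 15, 36), (9, 23, 39, 15)}
σ[B < D]: keep tuples satisfying B < D → {(24, 4, 17, 14)}
Taking the union: {(18, 27, 15, 36), (24, 4, 17, 14), (9, 23, 39, 15)}
π[C, B]: project onto (C, B) → {(23, 39), (27, 15), (4, 17)}

{(23, 39), (27, 15), (4, 17)}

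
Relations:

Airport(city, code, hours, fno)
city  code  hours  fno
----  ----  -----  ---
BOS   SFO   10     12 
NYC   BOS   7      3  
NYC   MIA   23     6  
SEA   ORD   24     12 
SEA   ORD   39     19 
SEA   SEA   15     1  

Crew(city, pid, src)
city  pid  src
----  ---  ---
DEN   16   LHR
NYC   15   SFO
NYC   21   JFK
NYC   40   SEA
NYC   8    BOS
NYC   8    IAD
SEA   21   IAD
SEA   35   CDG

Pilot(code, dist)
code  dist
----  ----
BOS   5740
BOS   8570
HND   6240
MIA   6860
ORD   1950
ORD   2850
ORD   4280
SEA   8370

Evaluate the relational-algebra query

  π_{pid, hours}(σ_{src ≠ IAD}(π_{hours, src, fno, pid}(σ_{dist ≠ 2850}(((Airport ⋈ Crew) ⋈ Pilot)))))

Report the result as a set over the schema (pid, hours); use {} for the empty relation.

Airport ⋈ Crew (natural join on city): {(NYC, BOS, 7, 3, 15, SFO), (NYC, BOS, 7, 3, 21, JFK), (NYC, BOS, 7, 3, 40, SEA), (NYC, BOS, 7, 3, 8, BOS), (NYC, BOS, 7, 3, 8, IAD), (NYC, MIA, 23, 6, 15, SFO), (NYC, MIA, 23, 6, 21, JFK), (NYC, MIA, 23, 6, 40, SEA), (NYC, MIA, 23, 6, 8, BOS), (NYC, MIA, 23, 6, 8, IAD), (SEA, ORD, 24, 12, 21, IAD), (SEA, ORD, 24, 12, 35, CDG), (SEA, ORD, 39, 19, 21, IAD), (SEA, ORD, 39, 19, 35, CDG), (SEA, SEA, 15, 1, 21, IAD), (SEA, SEA, 15, 1, 35, CDG)}
(Airport ⋈ Crew) ⋈ Pilot (natural join on code): {(NYC, BOS, 7, 3, 15, SFO, 5740), (NYC, BOS, 7, 3, 15, SFO, 8570), (NYC, BOS, 7, 3, 21, JFK, 5740), (NYC, BOS, 7, 3, 21, JFK, 8570), (NYC, BOS, 7, 3, 40, SEA, 5740), (NYC, BOS, 7, 3, 40, SEA, 8570), (NYC, BOS, 7, 3, 8, BOS, 5740), (NYC, BOS, 7, 3, 8, BOS, 8570), (NYC, BOS, 7, 3, 8, IAD, 5740), (NYC, BOS, 7, 3, 8, IAD, 8570), (NYC, MIA, 23, 6, 15, SFO, 6860), (NYC, MIA, 23, 6, 21, JFK, 6860), (NYC, MIA, 23, 6, 40, SEA, 6860), (NYC, MIA, 23, 6, 8, BOS, 6860), (NYC, MIA, 23, 6, 8, IAD, 6860), (SEA, ORD, 24, 12, 21, IAD, 1950), (SEA, ORD, 24, 12, 21, IAD, 2850), (SEA, ORD, 24, 12, 21, IAD, 4280), (SEA, ORD, 24, 12, 35, CDG, 1950), (SEA, ORD, 24, 12, 35, CDG, 2850), (SEA, ORD, 24, 12, 35, CDG, 4280), (SEA, ORD, 39, 19, 21, IAD, 1950), (SEA, ORD, 39, 19, 21, IAD, 2850), (SEA, ORD, 39, 19, 21, IAD, 4280), (SEA, ORD, 39, 19, 35, CDG, 1950), (SEA, ORD, 39, 19, 35, CDG, 2850), (SEA, ORD, 39, 19, 35, CDG, 4280), (SEA, SEA, 15, 1, 21, IAD, 8370), (SEA, SEA, 15, 1, 35, CDG, 8370)}
Selection dist ≠ 2850: {(NYC, BOS, 7, 3, 15, SFO, 5740), (NYC, BOS, 7, 3, 15, SFO, 8570), (NYC, BOS, 7, 3, 21, JFK, 5740), (NYC, BOS, 7, 3, 21, JFK, 8570), (NYC, BOS, 7, 3, 40, SEA, 5740), (NYC, BOS, 7, 3, 40, SEA, 8570), (NYC, BOS, 7, 3, 8, BOS, 5740), (NYC, BOS, 7, 3, 8, BOS, 8570), (NYC, BOS, 7, 3, 8, IAD, 5740), (NYC, BOS, 7, 3, 8, IAD, 8570), (NYC, MIA, 23, 6, 15, SFO, 6860), (NYC, MIA, 23, 6, 21, JFK, 6860), (NYC, MIA, 23, 6, 40, SEA, 6860), (NYC, MIA, 23, 6, 8, BOS, 6860), (NYC, MIA, 23, 6, 8, IAD, 6860), (SEA, ORD, 24, 12, 21, IAD, 1950), (SEA, ORD, 24, 12, 21, IAD, 4280), (SEA, ORD, 24, 12, 35, CDG, 1950), (SEA, ORD, 24, 12, 35, CDG, 4280), (SEA, ORD, 39, 19, 21, IAD, 1950), (SEA, ORD, 39, 19, 21, IAD, 4280), (SEA, ORD, 39, 19, 35, CDG, 1950), (SEA, ORD, 39, 19, 35, CDG, 4280), (SEA, SEA, 15, 1, 21, IAD, 8370), (SEA, SEA, 15, 1, 35, CDG, 8370)}
Keep only column(s) hours, src, fno, pid (9 duplicate(s) eliminated): {(15, CDG, 1, 35), (15, IAD, 1, 21), (23, BOS, 6, 8), (23, IAD, 6, 8), (23, JFK, 6, 21), (23, SEA, 6, 40), (23, SFO, 6, 15), (24, CDG, 12, 35), (24, IAD, 12, 21), (39, CDG, 19, 35), (39, IAD, 19, 21), (7, BOS, 3, 8), (7, IAD, 3, 8), (7, JFK, 3, 21), (7, SEA, 3, 40), (7, SFO, 3, 15)}
Selection src ≠ IAD: {(15, CDG, 1, 35), (23, BOS, 6, 8), (23, JFK, 6, 21), (23, SEA, 6, 40), (23, SFO, 6, 15), (24, CDG, 12, 35), (39, CDG, 19, 35), (7, BOS, 3, 8), (7, JFK, 3, 21), (7, SEA, 3, 40), (7, SFO, 3, 15)}
Keep only column(s) pid, hours: {(15, 23), (15, 7), (21, 23), (21, 7), (35, 15), (35, 24), (35, 39), (40, 23), (40, 7), (8, 23), (8, 7)}

{(15, 23), (15, 7), (21, 23), (21, 7), (35, 15), (35, 24), (35, 39), (40, 23), (40, 7), (8, 23), (8, 7)}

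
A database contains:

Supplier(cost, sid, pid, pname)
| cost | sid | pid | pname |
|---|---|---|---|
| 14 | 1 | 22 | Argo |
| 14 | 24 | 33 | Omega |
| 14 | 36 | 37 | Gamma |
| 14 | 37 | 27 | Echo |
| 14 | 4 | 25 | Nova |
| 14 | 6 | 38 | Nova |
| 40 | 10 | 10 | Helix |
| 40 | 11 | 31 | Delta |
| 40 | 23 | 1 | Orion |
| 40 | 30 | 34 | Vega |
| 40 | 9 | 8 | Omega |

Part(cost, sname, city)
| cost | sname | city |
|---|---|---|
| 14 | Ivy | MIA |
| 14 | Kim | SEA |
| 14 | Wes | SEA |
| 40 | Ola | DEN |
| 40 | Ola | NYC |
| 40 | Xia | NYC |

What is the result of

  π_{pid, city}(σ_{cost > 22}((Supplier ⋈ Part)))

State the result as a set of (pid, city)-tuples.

{(1, DEN), (1, NYC), (10, DEN), (10, NYC), (31, DEN), (31, NYC), (34, DEN), (34, NYC), (8, DEN), (8, NYC)}

Supplier ⋈ Part (natural join on cost): {(14, 1, 22, Argo, Ivy, MIA), (14, 1, 22, Argo, Kim, SEA), (14, 1, 22, Argo, Wes, SEA), (14, 24, 33, Omega, Ivy, MIA), (14, 24, 33, Omega, Kim, SEA), (14, 24, 33, Omega, Wes, SEA), (14, 36, 37, Gamma, Ivy, MIA), (14, 36, 37, Gamma, Kim, SEA), (14, 36, 37, Gamma, Wes, SEA), (14, 37, 27, Echo, Ivy, MIA), (14, 37, 27, Echo, Kim, SEA), (14, 37, 27, Echo, Wes, SEA), (14, 4, 25, Nova, Ivy, MIA), (14, 4, 25, Nova, Kim, SEA), (14, 4, 25, Nova, Wes, SEA), (14, 6, 38, Nova, Ivy, MIA), (14, 6, 38, Nova, Kim, SEA), (14, 6, 38, Nova, Wes, SEA), (40, 10, 10, Helix, Ola, DEN), (40, 10, 10, Helix, Ola, NYC), (40, 10, 10, Helix, Xia, NYC), (40, 11, 31, Delta, Ola, DEN), (40, 11, 31, Delta, Ola, NYC), (40, 11, 31, Delta, Xia, NYC), (40, 23, 1, Orion, Ola, DEN), (40, 23, 1, Orion, Ola, NYC), (40, 23, 1, Orion, Xia, NYC), (40, 30, 34, Vega, Ola, DEN), (40, 30, 34, Vega, Ola, NYC), (40, 30, 34, Vega, Xia, NYC), (40, 9, 8, Omega, Ola, DEN), (40, 9, 8, Omega, Ola, NYC), (40, 9, 8, Omega, Xia, NYC)}
Selection cost > 22: {(40, 10, 10, Helix, Ola, DEN), (40, 10, 10, Helix, Ola, NYC), (40, 10, 10, Helix, Xia, NYC), (40, 11, 31, Delta, Ola, DEN), (40, 11, 31, Delta, Ola, NYC), (40, 11, 31, Delta, Xia, NYC), (40, 23, 1, Orion, Ola, DEN), (40, 23, 1, Orion, Ola, NYC), (40, 23, 1, Orion, Xia, NYC), (40, 30, 34, Vega, Ola, DEN), (40, 30, 34, Vega, Ola, NYC), (40, 30, 34, Vega, Xia, NYC), (40, 9, 8, Omega, Ola, DEN), (40, 9, 8, Omega, Ola, NYC), (40, 9, 8, Omega, Xia, NYC)}
Keep only column(s) pid, city (5 duplicate(s) eliminated): {(1, DEN), (1, NYC), (10, DEN), (10, NYC), (31, DEN), (31, NYC), (34, DEN), (34, NYC), (8, DEN), (8, NYC)}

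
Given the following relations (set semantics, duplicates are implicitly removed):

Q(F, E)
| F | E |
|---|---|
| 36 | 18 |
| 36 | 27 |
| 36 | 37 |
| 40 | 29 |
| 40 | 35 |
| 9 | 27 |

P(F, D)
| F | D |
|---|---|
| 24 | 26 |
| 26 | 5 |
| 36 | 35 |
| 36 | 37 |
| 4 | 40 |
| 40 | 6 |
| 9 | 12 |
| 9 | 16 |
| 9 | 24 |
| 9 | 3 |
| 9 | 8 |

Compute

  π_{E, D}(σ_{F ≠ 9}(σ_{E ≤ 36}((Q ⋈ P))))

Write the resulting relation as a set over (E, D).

Natural join on F: {(36, 18, 35), (36, 18, 37), (36, 27, 35), (36, 27, 37), (36, 37, 35), (36, 37, 37), (40, 29, 6), (40, 35, 6), (9, 27, 12), (9, 27, 16), (9, 27, 24), (9, 27, 3), (9, 27, 8)}
Filtering on E ≤ 36 leaves {(36, 18, 35), (36, 18, 37), (36, 27, 35), (36, 27, 37), (40, 29, 6), (40, 35, 6), (9, 27, 12), (9, 27, 16), (9, 27, 24), (9, 27, 3), (9, 27, 8)}.
Filtering on F ≠ 9 leaves {(36, 18, 35), (36, 18, 37), (36, 27, 35), (36, 27, 37), (40, 29, 6), (40, 35, 6)}.
π[E, D]: project onto (E, D) → {(18, 35), (18, 37), (27, 35), (27, 37), (29, 6), (35, 6)}

{(18, 35), (18, 37), (27, 35), (27, 37), (29, 6), (35, 6)}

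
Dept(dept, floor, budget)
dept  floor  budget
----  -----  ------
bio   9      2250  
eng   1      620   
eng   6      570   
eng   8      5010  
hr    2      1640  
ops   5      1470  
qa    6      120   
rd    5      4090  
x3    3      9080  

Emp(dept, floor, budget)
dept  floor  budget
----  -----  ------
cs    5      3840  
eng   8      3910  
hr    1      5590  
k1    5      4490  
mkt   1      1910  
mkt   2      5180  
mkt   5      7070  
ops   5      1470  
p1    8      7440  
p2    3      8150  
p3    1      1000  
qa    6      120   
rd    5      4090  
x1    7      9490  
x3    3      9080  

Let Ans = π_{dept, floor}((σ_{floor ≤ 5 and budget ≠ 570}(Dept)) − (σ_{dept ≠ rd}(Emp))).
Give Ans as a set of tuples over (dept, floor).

Apply σ_{floor ≤ 5 and budget ≠ 570}; surviving tuples: {(eng, 1, 620), (hr, 2, 1640), (ops, 5, 1470), (rd, 5, 4090), (x3, 3, 9080)}
Apply σ_{dept ≠ rd}; surviving tuples: {(cs, 5, 3840), (eng, 8, 3910), (hr, 1, 5590), (k1, 5, 4490), (mkt, 1, 1910), (mkt, 2, 5180), (mkt, 5, 7070), (ops, 5, 1470), (p1, 8, 7440), (p2, 3, 8150), (p3, 1, 1000), (qa, 6, 120), (x1, 7, 9490), (x3, 3, 9080)}
Taking the difference: {(eng, 1, 620), (hr, 2, 1640), (rd, 5, 4090)}
π[dept, floor]: project onto (dept, floor) → {(eng, 1), (hr, 2), (rd, 5)}

{(eng, 1), (hr, 2), (rd, 5)}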